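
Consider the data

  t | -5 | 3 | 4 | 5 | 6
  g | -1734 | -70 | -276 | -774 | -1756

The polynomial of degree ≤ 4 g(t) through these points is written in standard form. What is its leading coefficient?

The leading coefficient equals the top divided difference g[-5,3,4,5,6].
g[-5,3] = (-70 - (-1734)) / (3 - (-5)) = 208
g[3,4] = (-276 - (-70)) / (4 - 3) = -206
g[4,5] = (-774 - (-276)) / (5 - 4) = -498
g[5,6] = (-1756 - (-774)) / (6 - 5) = -982
g[-5,3,4] = (-206 - 208) / (4 - (-5)) = -46
g[3,4,5] = (-498 - (-206)) / (5 - 3) = -146
g[4,5,6] = (-982 - (-498)) / (6 - 4) = -242
g[-5,3,4,5] = (-146 - (-46)) / (5 - (-5)) = -10
g[3,4,5,6] = (-242 - (-146)) / (6 - 3) = -32
g[-5,3,4,5,6] = (-32 - (-10)) / (6 - (-5)) = -2

-2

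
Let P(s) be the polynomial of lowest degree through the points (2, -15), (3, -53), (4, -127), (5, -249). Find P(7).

Evaluate each Lagrange basis at s = 7:
L_0(7) = (4)·(3)·(2)/[(-1)·(-2)·(-3)] = -4
L_1(7) = (5)·(3)·(2)/[(1)·(-1)·(-2)] = 15
L_2(7) = (5)·(4)·(2)/[(2)·(1)·(-1)] = -20
L_3(7) = (5)·(4)·(3)/[(3)·(2)·(1)] = 10
Sum: (-15)·(-4) + (-53)·(15) + (-127)·(-20) + (-249)·(10) = -685

-685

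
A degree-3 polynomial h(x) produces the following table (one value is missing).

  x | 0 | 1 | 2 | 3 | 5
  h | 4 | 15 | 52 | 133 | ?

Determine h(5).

499

The 4 known values determine h uniquely (degree ≤ 3).
Evaluate each Lagrange basis at x = 5:
L_0(5) = (4)·(3)·(2)/[(-1)·(-2)·(-3)] = -4
L_1(5) = (5)·(3)·(2)/[(1)·(-1)·(-2)] = 15
L_2(5) = (5)·(4)·(2)/[(2)·(1)·(-1)] = -20
L_3(5) = (5)·(4)·(3)/[(3)·(2)·(1)] = 10
Sum: 4·(-4) + 15·(15) + 52·(-20) + 133·(10) = 499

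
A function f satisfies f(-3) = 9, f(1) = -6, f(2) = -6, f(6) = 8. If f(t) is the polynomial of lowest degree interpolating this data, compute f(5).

L_0(5) = (4)·(3)·(-1)/[(-4)·(-5)·(-9)] = 1/15
L_1(5) = (8)·(3)·(-1)/[(4)·(-1)·(-5)] = -6/5
L_2(5) = (8)·(4)·(-1)/[(5)·(1)·(-4)] = 8/5
L_3(5) = (8)·(4)·(3)/[(9)·(5)·(4)] = 8/15
Sum: 9·(1/15) + (-6)·(-6/5) + (-6)·(8/5) + 8·(8/15) = 37/15

37/15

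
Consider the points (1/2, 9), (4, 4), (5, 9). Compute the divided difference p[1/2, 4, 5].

p[1/2,4] = (4 - 9) / (4 - 1/2) = -10/7
p[4,5] = (9 - 4) / (5 - 4) = 5
p[1/2,4,5] = (5 - (-10/7)) / (5 - 1/2) = 10/7

10/7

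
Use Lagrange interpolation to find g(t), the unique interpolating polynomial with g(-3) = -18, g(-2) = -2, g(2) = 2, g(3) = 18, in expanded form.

Build the Lagrange basis polynomials:
L_0(t) = (t + 2)(t - 2)(t - 3) / [-30] = -(1/30)t^3 + (1/10)t^2 + (2/15)t - 2/5
L_1(t) = (t + 3)(t - 2)(t - 3) / [20] = (1/20)t^3 - (1/10)t^2 - (9/20)t + 9/10
L_2(t) = (t + 3)(t + 2)(t - 3) / [-20] = -(1/20)t^3 - (1/10)t^2 + (9/20)t + 9/10
L_3(t) = (t + 3)(t + 2)(t - 2) / [30] = (1/30)t^3 + (1/10)t^2 - (2/15)t - 2/5
g(t) = (-18)·L_0 + (-2)·L_1 + 2·L_2 + 18·L_3
  (-18)·L_0(t) = (3/5)t^3 - (9/5)t^2 - (12/5)t + 36/5
  (-2)·L_1(t) = -(1/10)t^3 + (1/5)t^2 + (9/10)t - 9/5
  2·L_2(t) = -(1/10)t^3 - (1/5)t^2 + (9/10)t + 9/5
  18·L_3(t) = (3/5)t^3 + (9/5)t^2 - (12/5)t - 36/5
Adding term by term: t^3 - 3t

g(t) = t^3 - 3t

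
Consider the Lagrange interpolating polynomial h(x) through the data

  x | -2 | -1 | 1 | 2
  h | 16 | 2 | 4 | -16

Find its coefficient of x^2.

Build the Lagrange basis polynomials:
L_0(x) = (x + 1)(x - 1)(x - 2) / [-12] = -(1/12)x^3 + (1/6)x^2 + (1/12)x - 1/6
L_1(x) = (x + 2)(x - 1)(x - 2) / [6] = (1/6)x^3 - (1/6)x^2 - (2/3)x + 2/3
L_2(x) = (x + 2)(x + 1)(x - 2) / [-6] = -(1/6)x^3 - (1/6)x^2 + (2/3)x + 2/3
L_3(x) = (x + 2)(x + 1)(x - 1) / [12] = (1/12)x^3 + (1/6)x^2 - (1/12)x - 1/6
h(x) = 16·L_0 + 2·L_1 + 4·L_2 + (-16)·L_3
Only the coefficient of x^2 is needed; take it from each L_i and combine:
16·(1/6) + 2·(-1/6) + 4·(-1/6) + (-16)·(1/6) = -1

-1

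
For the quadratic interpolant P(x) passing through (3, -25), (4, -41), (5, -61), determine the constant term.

-1

Build the Lagrange basis polynomials:
L_0(x) = (x - 4)(x - 5) / [2] = (1/2)x^2 - (9/2)x + 10
L_1(x) = (x - 3)(x - 5) / [-1] = -x^2 + 8x - 15
L_2(x) = (x - 3)(x - 4) / [2] = (1/2)x^2 - (7/2)x + 6
P(x) = (-25)·L_0 + (-41)·L_1 + (-61)·L_2
Only the constant term is needed; take it from each L_i and combine:
(-25)·(10) + (-41)·(-15) + (-61)·(6) = -1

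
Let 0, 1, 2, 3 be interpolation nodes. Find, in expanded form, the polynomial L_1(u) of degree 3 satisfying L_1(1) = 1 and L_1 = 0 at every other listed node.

L_1(u) = (1/2)u^3 - (5/2)u^2 + 3u

L_1(u) = u(u - 2)(u - 3) / [(1)·(-1)·(-2)]
       = (u^3 - 5u^2 + 6u) / (2)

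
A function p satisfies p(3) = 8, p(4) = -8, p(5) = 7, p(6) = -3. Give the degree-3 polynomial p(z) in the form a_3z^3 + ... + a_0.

Build the Lagrange basis polynomials:
L_0(z) = (z - 4)(z - 5)(z - 6) / [-6] = -(1/6)z^3 + (5/2)z^2 - (37/3)z + 20
L_1(z) = (z - 3)(z - 5)(z - 6) / [2] = (1/2)z^3 - 7z^2 + (63/2)z - 45
L_2(z) = (z - 3)(z - 4)(z - 6) / [-2] = -(1/2)z^3 + (13/2)z^2 - 27z + 36
L_3(z) = (z - 3)(z - 4)(z - 5) / [6] = (1/6)z^3 - 2z^2 + (47/6)z - 10
p(z) = 8·L_0 + (-8)·L_1 + 7·L_2 + (-3)·L_3
  8·L_0(z) = -(4/3)z^3 + 20z^2 - (296/3)z + 160
  (-8)·L_1(z) = -4z^3 + 56z^2 - 252z + 360
  7·L_2(z) = -(7/2)z^3 + (91/2)z^2 - 189z + 252
  (-3)·L_3(z) = -(1/2)z^3 + 6z^2 - (47/2)z + 30
Adding term by term: -(28/3)z^3 + (255/2)z^2 - (3379/6)z + 802

p(z) = -(28/3)z^3 + (255/2)z^2 - (3379/6)z + 802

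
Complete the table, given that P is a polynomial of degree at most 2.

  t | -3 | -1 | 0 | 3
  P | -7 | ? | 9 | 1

The 3 known values determine P uniquely (degree ≤ 2).
L_0(-1) = (-1)·(-4)/[(-3)·(-6)] = 2/9
L_1(-1) = (2)·(-4)/[(3)·(-3)] = 8/9
L_2(-1) = (2)·(-1)/[(6)·(3)] = -1/9
Sum: (-7)·(2/9) + 9·(8/9) + 1·(-1/9) = 19/3

19/3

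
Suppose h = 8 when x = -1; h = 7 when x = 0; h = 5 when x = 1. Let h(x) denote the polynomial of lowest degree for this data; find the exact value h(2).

L_0(2) = (2)·(1)/[(-1)·(-2)] = 1
L_1(2) = (3)·(1)/[(1)·(-1)] = -3
L_2(2) = (3)·(2)/[(2)·(1)] = 3
Sum: 8·(1) + 7·(-3) + 5·(3) = 2

2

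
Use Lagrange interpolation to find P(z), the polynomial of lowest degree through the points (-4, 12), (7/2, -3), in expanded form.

Build the Lagrange basis polynomials:
L_0(z) = (z - 7/2) / [-15/2] = -(2/15)z + 7/15
L_1(z) = (z + 4) / [15/2] = (2/15)z + 8/15
P(z) = 12·L_0 + (-3)·L_1
  12·L_0(z) = -(8/5)z + 28/5
  (-3)·L_1(z) = -(2/5)z - 8/5
Adding term by term: -2z + 4

P(z) = -2z + 4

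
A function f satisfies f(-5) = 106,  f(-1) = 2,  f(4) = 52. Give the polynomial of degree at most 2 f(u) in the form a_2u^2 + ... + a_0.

Build the Lagrange basis polynomials:
L_0(u) = (u + 1)(u - 4) / [36] = (1/36)u^2 - (1/12)u - 1/9
L_1(u) = (u + 5)(u - 4) / [-20] = -(1/20)u^2 - (1/20)u + 1
L_2(u) = (u + 5)(u + 1) / [45] = (1/45)u^2 + (2/15)u + 1/9
f(u) = 106·L_0 + 2·L_1 + 52·L_2
  106·L_0(u) = (53/18)u^2 - (53/6)u - 106/9
  2·L_1(u) = -(1/10)u^2 - (1/10)u + 2
  52·L_2(u) = (52/45)u^2 + (104/15)u + 52/9
Adding term by term: 4u^2 - 2u - 4

f(u) = 4u^2 - 2u - 4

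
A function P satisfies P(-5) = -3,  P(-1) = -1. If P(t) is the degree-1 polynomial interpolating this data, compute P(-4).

Evaluate each Lagrange basis at t = -4:
L_0(-4) = (-3)/[(-4)] = 3/4
L_1(-4) = (1)/[(4)] = 1/4
Sum: (-3)·(3/4) + (-1)·(1/4) = -5/2

-5/2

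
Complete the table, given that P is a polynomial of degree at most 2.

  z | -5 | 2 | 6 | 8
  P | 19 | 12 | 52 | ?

The 3 known values determine P uniquely (degree ≤ 2).
Evaluate each Lagrange basis at z = 8:
L_0(8) = (6)·(2)/[(-7)·(-11)] = 12/77
L_1(8) = (13)·(2)/[(7)·(-4)] = -13/14
L_2(8) = (13)·(6)/[(11)·(4)] = 39/22
Sum: 19·(12/77) + 12·(-13/14) + 52·(39/22) = 84

84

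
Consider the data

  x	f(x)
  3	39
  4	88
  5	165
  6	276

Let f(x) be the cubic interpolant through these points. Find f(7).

427

Using Newton's divided-difference form:
f[3,4] = (88 - 39) / (4 - 3) = 49
f[4,5] = (165 - 88) / (5 - 4) = 77
f[5,6] = (276 - 165) / (6 - 5) = 111
f[3,4,5] = (77 - 49) / (5 - 3) = 14
f[4,5,6] = (111 - 77) / (6 - 4) = 17
f[3,4,5,6] = (17 - 14) / (6 - 3) = 1
f(7) = 39 + 49·(4) + 14·(4)·(3) + 1·(4)·(3)·(2) = 427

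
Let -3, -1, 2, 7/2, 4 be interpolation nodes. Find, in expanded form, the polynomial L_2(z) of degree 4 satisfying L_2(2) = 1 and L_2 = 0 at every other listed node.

L_2(z) = (1/45)z^4 - (7/90)z^3 - (13/45)z^2 + (67/90)z + 14/15

L_2(z) = (z + 3)(z + 1)(z - 7/2)(z - 4) / [(5)·(3)·(-3/2)·(-2)]
       = (z^4 - (7/2)z^3 - 13z^2 + (67/2)z + 42) / (45)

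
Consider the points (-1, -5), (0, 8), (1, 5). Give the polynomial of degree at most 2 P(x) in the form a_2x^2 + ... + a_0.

P(x) = -8x^2 + 5x + 8

Build the Lagrange basis polynomials:
L_0(x) = x(x - 1) / [2] = (1/2)x^2 - (1/2)x
L_1(x) = (x + 1)(x - 1) / [-1] = -x^2 + 1
L_2(x) = (x + 1)x / [2] = (1/2)x^2 + (1/2)x
P(x) = (-5)·L_0 + 8·L_1 + 5·L_2
  (-5)·L_0(x) = -(5/2)x^2 + (5/2)x
  8·L_1(x) = -8x^2 + 8
  5·L_2(x) = (5/2)x^2 + (5/2)x
Adding term by term: -8x^2 + 5x + 8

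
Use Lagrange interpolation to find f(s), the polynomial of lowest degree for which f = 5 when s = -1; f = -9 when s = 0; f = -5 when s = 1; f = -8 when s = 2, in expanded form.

Build the Lagrange basis polynomials:
L_0(s) = s(s - 1)(s - 2) / [-6] = -(1/6)s^3 + (1/2)s^2 - (1/3)s
L_1(s) = (s + 1)(s - 1)(s - 2) / [2] = (1/2)s^3 - s^2 - (1/2)s + 1
L_2(s) = (s + 1)s(s - 2) / [-2] = -(1/2)s^3 + (1/2)s^2 + s
L_3(s) = (s + 1)s(s - 1) / [6] = (1/6)s^3 - (1/6)s
f(s) = 5·L_0 + (-9)·L_1 + (-5)·L_2 + (-8)·L_3
  5·L_0(s) = -(5/6)s^3 + (5/2)s^2 - (5/3)s
  (-9)·L_1(s) = -(9/2)s^3 + 9s^2 + (9/2)s - 9
  (-5)·L_2(s) = (5/2)s^3 - (5/2)s^2 - 5s
  (-8)·L_3(s) = -(4/3)s^3 + (4/3)s
Adding term by term: -(25/6)s^3 + 9s^2 - (5/6)s - 9

f(s) = -(25/6)s^3 + 9s^2 - (5/6)s - 9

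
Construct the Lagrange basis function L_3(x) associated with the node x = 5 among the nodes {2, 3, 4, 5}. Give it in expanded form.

L_3(x) = (x - 2)(x - 3)(x - 4) / [(3)·(2)·(1)]
       = (x^3 - 9x^2 + 26x - 24) / (6)

L_3(x) = (1/6)x^3 - (3/2)x^2 + (13/3)x - 4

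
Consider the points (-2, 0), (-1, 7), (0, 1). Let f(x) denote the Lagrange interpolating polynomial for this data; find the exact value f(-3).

-20

Evaluate each Lagrange basis at x = -3:
L_0(-3) = (-2)·(-3)/[(-1)·(-2)] = 3
L_1(-3) = (-1)·(-3)/[(1)·(-1)] = -3
L_2(-3) = (-1)·(-2)/[(2)·(1)] = 1
Sum: 0 + 7·(-3) + 1·(1) = -20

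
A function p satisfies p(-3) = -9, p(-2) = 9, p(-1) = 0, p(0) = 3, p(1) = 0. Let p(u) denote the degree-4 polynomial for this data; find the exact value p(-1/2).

-27/128

Evaluate each Lagrange basis at u = -1/2:
L_0(-1/2) = (3/2)·(1/2)·(-1/2)·(-3/2)/[(-1)·(-2)·(-3)·(-4)] = 3/128
L_1(-1/2) = (5/2)·(1/2)·(-1/2)·(-3/2)/[(1)·(-1)·(-2)·(-3)] = -5/32
L_2(-1/2) = (5/2)·(3/2)·(-1/2)·(-3/2)/[(2)·(1)·(-1)·(-2)] = 45/64
L_3(-1/2) = (5/2)·(3/2)·(1/2)·(-3/2)/[(3)·(2)·(1)·(-1)] = 15/32
L_4(-1/2) = (5/2)·(3/2)·(1/2)·(-1/2)/[(4)·(3)·(2)·(1)] = -5/128
Sum: (-9)·(3/128) + 9·(-5/32) + 0 + 3·(15/32) + 0 = -27/128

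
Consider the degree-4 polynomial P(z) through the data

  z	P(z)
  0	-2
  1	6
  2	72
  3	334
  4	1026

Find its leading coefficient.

4

The leading coefficient equals the top divided difference P[0,1,2,3,4].
P[0,1] = (6 - (-2)) / (1 - 0) = 8
P[1,2] = (72 - 6) / (2 - 1) = 66
P[2,3] = (334 - 72) / (3 - 2) = 262
P[3,4] = (1026 - 334) / (4 - 3) = 692
P[0,1,2] = (66 - 8) / (2 - 0) = 29
P[1,2,3] = (262 - 66) / (3 - 1) = 98
P[2,3,4] = (692 - 262) / (4 - 2) = 215
P[0,1,2,3] = (98 - 29) / (3 - 0) = 23
P[1,2,3,4] = (215 - 98) / (4 - 1) = 39
P[0,1,2,3,4] = (39 - 23) / (4 - 0) = 4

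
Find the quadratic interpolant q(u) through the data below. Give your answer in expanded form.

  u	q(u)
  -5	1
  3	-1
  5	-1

Build the Lagrange basis polynomials:
L_0(u) = (u - 3)(u - 5) / [80] = (1/80)u^2 - (1/10)u + 3/16
L_1(u) = (u + 5)(u - 5) / [-16] = -(1/16)u^2 + 25/16
L_2(u) = (u + 5)(u - 3) / [20] = (1/20)u^2 + (1/10)u - 3/4
q(u) = 1·L_0 + (-1)·L_1 + (-1)·L_2
  1·L_0(u) = (1/80)u^2 - (1/10)u + 3/16
  (-1)·L_1(u) = (1/16)u^2 - 25/16
  (-1)·L_2(u) = -(1/20)u^2 - (1/10)u + 3/4
Adding term by term: (1/40)u^2 - (1/5)u - 5/8

q(u) = (1/40)u^2 - (1/5)u - 5/8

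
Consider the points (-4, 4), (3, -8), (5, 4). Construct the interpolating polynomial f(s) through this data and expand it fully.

f(s) = (6/7)s^2 - (6/7)s - 92/7

L_0(s) = (s - 3)(s - 5) / [63] = (1/63)s^2 - (8/63)s + 5/21
L_1(s) = (s + 4)(s - 5) / [-14] = -(1/14)s^2 + (1/14)s + 10/7
L_2(s) = (s + 4)(s - 3) / [18] = (1/18)s^2 + (1/18)s - 2/3
f(s) = 4·L_0 + (-8)·L_1 + 4·L_2
  4·L_0(s) = (4/63)s^2 - (32/63)s + 20/21
  (-8)·L_1(s) = (4/7)s^2 - (4/7)s - 80/7
  4·L_2(s) = (2/9)s^2 + (2/9)s - 8/3
Adding term by term: (6/7)s^2 - (6/7)s - 92/7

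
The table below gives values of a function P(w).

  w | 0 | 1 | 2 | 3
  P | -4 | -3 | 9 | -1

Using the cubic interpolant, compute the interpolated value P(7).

-921

Using Newton's divided-difference form:
P[0,1] = (-3 - (-4)) / (1 - 0) = 1
P[1,2] = (9 - (-3)) / (2 - 1) = 12
P[2,3] = (-1 - 9) / (3 - 2) = -10
P[0,1,2] = (12 - 1) / (2 - 0) = 11/2
P[1,2,3] = (-10 - 12) / (3 - 1) = -11
P[0,1,2,3] = (-11 - 11/2) / (3 - 0) = -11/2
P(7) = -4 + 1·(7) + (11/2)·(7)·(6) + (-11/2)·(7)·(6)·(5) = -921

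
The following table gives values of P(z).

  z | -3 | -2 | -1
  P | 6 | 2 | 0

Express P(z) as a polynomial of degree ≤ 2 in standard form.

P(z) = z^2 + z

Build the Lagrange basis polynomials:
L_0(z) = (z + 2)(z + 1) / [2] = (1/2)z^2 + (3/2)z + 1
L_1(z) = (z + 3)(z + 1) / [-1] = -z^2 - 4z - 3
L_2(z) = (z + 3)(z + 2) / [2] = (1/2)z^2 + (5/2)z + 3
P(z) = 6·L_0 + 2·L_1 + 0·L_2
  6·L_0(z) = 3z^2 + 9z + 6
  2·L_1(z) = -2z^2 - 8z - 6
  0·L_2(z) = 0
Adding term by term: z^2 + z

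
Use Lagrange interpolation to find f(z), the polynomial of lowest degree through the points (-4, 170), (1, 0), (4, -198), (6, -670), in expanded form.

L_0(z) = (z - 1)(z - 4)(z - 6) / [-400] = -(1/400)z^3 + (11/400)z^2 - (17/200)z + 3/50
L_1(z) = (z + 4)(z - 4)(z - 6) / [75] = (1/75)z^3 - (2/25)z^2 - (16/75)z + 32/25
L_2(z) = (z + 4)(z - 1)(z - 6) / [-48] = -(1/48)z^3 + (1/16)z^2 + (11/24)z - 1/2
L_3(z) = (z + 4)(z - 1)(z - 4) / [100] = (1/100)z^3 - (1/100)z^2 - (4/25)z + 4/25
f(z) = 170·L_0 + 0·L_1 + (-198)·L_2 + (-670)·L_3
  170·L_0(z) = -(17/40)z^3 + (187/40)z^2 - (289/20)z + 51/5
  0·L_1(z) = 0
  (-198)·L_2(z) = (33/8)z^3 - (99/8)z^2 - (363/4)z + 99
  (-670)·L_3(z) = -(67/10)z^3 + (67/10)z^2 + (536/5)z - 536/5
Adding term by term: -3z^3 - z^2 + 2z + 2

f(z) = -3z^3 - z^2 + 2z + 2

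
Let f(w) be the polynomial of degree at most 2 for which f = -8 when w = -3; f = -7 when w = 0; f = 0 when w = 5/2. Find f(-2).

Evaluate each Lagrange basis at w = -2:
L_0(-2) = (-2)·(-9/2)/[(-3)·(-11/2)] = 6/11
L_1(-2) = (1)·(-9/2)/[(3)·(-5/2)] = 3/5
L_2(-2) = (1)·(-2)/[(11/2)·(5/2)] = -8/55
Sum: (-8)·(6/11) + (-7)·(3/5) + 0 = -471/55

-471/55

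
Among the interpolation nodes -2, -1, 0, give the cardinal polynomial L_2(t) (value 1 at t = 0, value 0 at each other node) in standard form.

L_2(t) = (t + 2)(t + 1) / [(2)·(1)]
       = (t^2 + 3t + 2) / (2)

L_2(t) = (1/2)t^2 + (3/2)t + 1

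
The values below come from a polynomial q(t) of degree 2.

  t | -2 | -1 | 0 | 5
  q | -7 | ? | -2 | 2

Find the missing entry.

-149/35

The 3 known values determine q uniquely (degree ≤ 2).
L_0(-1) = (-1)·(-6)/[(-2)·(-7)] = 3/7
L_1(-1) = (1)·(-6)/[(2)·(-5)] = 3/5
L_2(-1) = (1)·(-1)/[(7)·(5)] = -1/35
Sum: (-7)·(3/7) + (-2)·(3/5) + 2·(-1/35) = -149/35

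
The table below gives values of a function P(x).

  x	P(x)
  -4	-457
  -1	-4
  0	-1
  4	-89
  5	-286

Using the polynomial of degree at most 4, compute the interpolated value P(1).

Using Newton's divided-difference form:
P[-4,-1] = (-4 - (-457)) / (-1 - (-4)) = 151
P[-1,0] = (-1 - (-4)) / (0 - (-1)) = 3
P[0,4] = (-89 - (-1)) / (4 - 0) = -22
P[4,5] = (-286 - (-89)) / (5 - 4) = -197
P[-4,-1,0] = (3 - 151) / (0 - (-4)) = -37
P[-1,0,4] = (-22 - 3) / (4 - (-1)) = -5
P[0,4,5] = (-197 - (-22)) / (5 - 0) = -35
P[-4,-1,0,4] = (-5 - (-37)) / (4 - (-4)) = 4
P[-1,0,4,5] = (-35 - (-5)) / (5 - (-1)) = -5
P[-4,-1,0,4,5] = (-5 - 4) / (5 - (-4)) = -1
P(1) = -457 + 151·(5) + (-37)·(5)·(2) + 4·(5)·(2)·(1) + (-1)·(5)·(2)·(1)·(-3) = -2

-2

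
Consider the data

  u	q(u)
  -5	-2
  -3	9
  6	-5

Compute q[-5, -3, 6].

q[-5,-3] = (9 - (-2)) / (-3 - (-5)) = 11/2
q[-3,6] = (-5 - 9) / (6 - (-3)) = -14/9
q[-5,-3,6] = (-14/9 - 11/2) / (6 - (-5)) = -127/198

-127/198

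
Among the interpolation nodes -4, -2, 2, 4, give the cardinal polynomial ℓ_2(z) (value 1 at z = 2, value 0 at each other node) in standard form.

ℓ_2(z) = (z + 4)(z + 2)(z - 4) / [(6)·(4)·(-2)]
       = (z^3 + 2z^2 - 16z - 32) / (-48)

ℓ_2(z) = -(1/48)z^3 - (1/24)z^2 + (1/3)z + 2/3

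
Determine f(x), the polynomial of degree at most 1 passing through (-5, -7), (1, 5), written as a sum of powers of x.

f(x) = 2x + 3

L_0(x) = (x - 1) / [-6] = -(1/6)x + 1/6
L_1(x) = (x + 5) / [6] = (1/6)x + 5/6
f(x) = (-7)·L_0 + 5·L_1
  (-7)·L_0(x) = (7/6)x - 7/6
  5·L_1(x) = (5/6)x + 25/6
Adding term by term: 2x + 3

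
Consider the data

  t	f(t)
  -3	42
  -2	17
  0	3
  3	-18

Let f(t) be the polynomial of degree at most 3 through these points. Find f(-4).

L_0(-4) = (-2)·(-4)·(-7)/[(-1)·(-3)·(-6)] = 28/9
L_1(-4) = (-1)·(-4)·(-7)/[(1)·(-2)·(-5)] = -14/5
L_2(-4) = (-1)·(-2)·(-7)/[(3)·(2)·(-3)] = 7/9
L_3(-4) = (-1)·(-2)·(-4)/[(6)·(5)·(3)] = -4/45
Sum: 42·(28/9) + 17·(-14/5) + 3·(7/9) + (-18)·(-4/45) = 87

87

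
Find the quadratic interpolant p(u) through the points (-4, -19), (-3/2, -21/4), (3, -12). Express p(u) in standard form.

p(u) = -u^2 - 3

Build the Lagrange basis polynomials:
L_0(u) = (u + 3/2)(u - 3) / [35/2] = (2/35)u^2 - (3/35)u - 9/35
L_1(u) = (u + 4)(u - 3) / [-45/4] = -(4/45)u^2 - (4/45)u + 16/15
L_2(u) = (u + 4)(u + 3/2) / [63/2] = (2/63)u^2 + (11/63)u + 4/21
p(u) = (-19)·L_0 + (-21/4)·L_1 + (-12)·L_2
  (-19)·L_0(u) = -(38/35)u^2 + (57/35)u + 171/35
  (-21/4)·L_1(u) = (7/15)u^2 + (7/15)u - 28/5
  (-12)·L_2(u) = -(8/21)u^2 - (44/21)u - 16/7
Adding term by term: -u^2 - 3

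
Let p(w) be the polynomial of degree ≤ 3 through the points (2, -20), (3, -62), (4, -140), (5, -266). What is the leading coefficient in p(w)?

-2

The leading coefficient equals the top divided difference p[2,3,4,5].
p[2,3] = (-62 - (-20)) / (3 - 2) = -42
p[3,4] = (-140 - (-62)) / (4 - 3) = -78
p[4,5] = (-266 - (-140)) / (5 - 4) = -126
p[2,3,4] = (-78 - (-42)) / (4 - 2) = -18
p[3,4,5] = (-126 - (-78)) / (5 - 3) = -24
p[2,3,4,5] = (-24 - (-18)) / (5 - 2) = -2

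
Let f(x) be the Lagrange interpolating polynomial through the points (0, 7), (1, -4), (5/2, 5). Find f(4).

223/5

Evaluate each Lagrange basis at x = 4:
L_0(4) = (3)·(3/2)/[(-1)·(-5/2)] = 9/5
L_1(4) = (4)·(3/2)/[(1)·(-3/2)] = -4
L_2(4) = (4)·(3)/[(5/2)·(3/2)] = 16/5
Sum: 7·(9/5) + (-4)·(-4) + 5·(16/5) = 223/5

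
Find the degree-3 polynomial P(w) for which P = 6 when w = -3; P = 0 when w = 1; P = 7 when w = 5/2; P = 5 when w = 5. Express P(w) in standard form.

L_0(w) = (w - 1)(w - 5/2)(w - 5) / [-176] = -(1/176)w^3 + (17/352)w^2 - (5/44)w + 25/352
L_1(w) = (w + 3)(w - 5/2)(w - 5) / [24] = (1/24)w^3 - (3/16)w^2 - (5/12)w + 25/16
L_2(w) = (w + 3)(w - 1)(w - 5) / [-165/8] = -(8/165)w^3 + (8/55)w^2 + (104/165)w - 8/11
L_3(w) = (w + 3)(w - 1)(w - 5/2) / [80] = (1/80)w^3 - (1/160)w^2 - (1/10)w + 3/32
P(w) = 6·L_0 + 0·L_1 + 7·L_2 + 5·L_3
  6·L_0(w) = -(3/88)w^3 + (51/176)w^2 - (15/22)w + 75/176
  0·L_1(w) = 0
  7·L_2(w) = -(56/165)w^3 + (56/55)w^2 + (728/165)w - 56/11
  5·L_3(w) = (1/16)w^3 - (1/32)w^2 - (1/2)w + 15/32
Adding term by term: -(821/2640)w^3 + (2247/1760)w^2 + (533/165)w - 1477/352

P(w) = -(821/2640)w^3 + (2247/1760)w^2 + (533/165)w - 1477/352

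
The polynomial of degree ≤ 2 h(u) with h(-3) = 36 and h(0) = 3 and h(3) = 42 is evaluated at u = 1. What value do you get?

Evaluate each Lagrange basis at u = 1:
L_0(1) = (1)·(-2)/[(-3)·(-6)] = -1/9
L_1(1) = (4)·(-2)/[(3)·(-3)] = 8/9
L_2(1) = (4)·(1)/[(6)·(3)] = 2/9
Sum: 36·(-1/9) + 3·(8/9) + 42·(2/9) = 8

8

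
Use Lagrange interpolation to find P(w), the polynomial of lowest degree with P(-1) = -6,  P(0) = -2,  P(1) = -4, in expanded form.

Build the Lagrange basis polynomials:
L_0(w) = w(w - 1) / [2] = (1/2)w^2 - (1/2)w
L_1(w) = (w + 1)(w - 1) / [-1] = -w^2 + 1
L_2(w) = (w + 1)w / [2] = (1/2)w^2 + (1/2)w
P(w) = (-6)·L_0 + (-2)·L_1 + (-4)·L_2
  (-6)·L_0(w) = -3w^2 + 3w
  (-2)·L_1(w) = 2w^2 - 2
  (-4)·L_2(w) = -2w^2 - 2w
Adding term by term: -3w^2 + w - 2

P(w) = -3w^2 + w - 2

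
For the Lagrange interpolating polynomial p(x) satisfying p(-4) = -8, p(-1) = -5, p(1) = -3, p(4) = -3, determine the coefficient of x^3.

-1/40

The leading coefficient equals the top divided difference p[-4,-1,1,4].
p[-4,-1] = (-5 - (-8)) / (-1 - (-4)) = 1
p[-1,1] = (-3 - (-5)) / (1 - (-1)) = 1
p[1,4] = (-3 - (-3)) / (4 - 1) = 0
p[-4,-1,1] = (1 - 1) / (1 - (-4)) = 0
p[-1,1,4] = (0 - 1) / (4 - (-1)) = -1/5
p[-4,-1,1,4] = (-1/5 - 0) / (4 - (-4)) = -1/40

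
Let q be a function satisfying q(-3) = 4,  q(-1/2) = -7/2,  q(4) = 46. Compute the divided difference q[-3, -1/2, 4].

q[-3,-1/2] = (-7/2 - 4) / (-1/2 - (-3)) = -3
q[-1/2,4] = (46 - (-7/2)) / (4 - (-1/2)) = 11
q[-3,-1/2,4] = (11 - (-3)) / (4 - (-3)) = 2

2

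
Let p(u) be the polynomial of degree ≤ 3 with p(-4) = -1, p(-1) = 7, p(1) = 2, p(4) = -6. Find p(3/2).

61/192

Evaluate each Lagrange basis at u = 3/2:
L_0(3/2) = (5/2)·(1/2)·(-5/2)/[(-3)·(-5)·(-8)] = 5/192
L_1(3/2) = (11/2)·(1/2)·(-5/2)/[(3)·(-2)·(-5)] = -11/48
L_2(3/2) = (11/2)·(5/2)·(-5/2)/[(5)·(2)·(-3)] = 55/48
L_3(3/2) = (11/2)·(5/2)·(1/2)/[(8)·(5)·(3)] = 11/192
Sum: (-1)·(5/192) + 7·(-11/48) + 2·(55/48) + (-6)·(11/192) = 61/192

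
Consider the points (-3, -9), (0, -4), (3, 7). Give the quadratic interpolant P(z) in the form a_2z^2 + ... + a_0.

P(z) = (1/3)z^2 + (8/3)z - 4

Build the Lagrange basis polynomials:
L_0(z) = z(z - 3) / [18] = (1/18)z^2 - (1/6)z
L_1(z) = (z + 3)(z - 3) / [-9] = -(1/9)z^2 + 1
L_2(z) = (z + 3)z / [18] = (1/18)z^2 + (1/6)z
P(z) = (-9)·L_0 + (-4)·L_1 + 7·L_2
  (-9)·L_0(z) = -(1/2)z^2 + (3/2)z
  (-4)·L_1(z) = (4/9)z^2 - 4
  7·L_2(z) = (7/18)z^2 + (7/6)z
Adding term by term: (1/3)z^2 + (8/3)z - 4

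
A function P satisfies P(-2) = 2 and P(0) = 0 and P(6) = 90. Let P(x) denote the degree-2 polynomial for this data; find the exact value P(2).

14

Using Newton's divided-difference form:
P[-2,0] = (0 - 2) / (0 - (-2)) = -1
P[0,6] = (90 - 0) / (6 - 0) = 15
P[-2,0,6] = (15 - (-1)) / (6 - (-2)) = 2
P(2) = 2 + (-1)·(4) + 2·(4)·(2) = 14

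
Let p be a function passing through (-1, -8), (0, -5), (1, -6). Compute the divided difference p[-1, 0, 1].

-2

p[-1,0] = (-5 - (-8)) / (0 - (-1)) = 3
p[0,1] = (-6 - (-5)) / (1 - 0) = -1
p[-1,0,1] = (-1 - 3) / (1 - (-1)) = -2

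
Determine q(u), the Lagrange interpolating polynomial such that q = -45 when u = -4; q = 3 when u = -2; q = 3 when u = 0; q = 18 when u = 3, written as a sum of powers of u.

q(u) = u^3 - 4u + 3

L_0(u) = (u + 2)u(u - 3) / [-56] = -(1/56)u^3 + (1/56)u^2 + (3/28)u
L_1(u) = (u + 4)u(u - 3) / [20] = (1/20)u^3 + (1/20)u^2 - (3/5)u
L_2(u) = (u + 4)(u + 2)(u - 3) / [-24] = -(1/24)u^3 - (1/8)u^2 + (5/12)u + 1
L_3(u) = (u + 4)(u + 2)u / [105] = (1/105)u^3 + (2/35)u^2 + (8/105)u
q(u) = (-45)·L_0 + 3·L_1 + 3·L_2 + 18·L_3
  (-45)·L_0(u) = (45/56)u^3 - (45/56)u^2 - (135/28)u
  3·L_1(u) = (3/20)u^3 + (3/20)u^2 - (9/5)u
  3·L_2(u) = -(1/8)u^3 - (3/8)u^2 + (5/4)u + 3
  18·L_3(u) = (6/35)u^3 + (36/35)u^2 + (48/35)u
Adding term by term: u^3 - 4u + 3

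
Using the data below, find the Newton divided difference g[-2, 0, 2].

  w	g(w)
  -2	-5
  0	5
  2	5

-5/4

g[-2,0] = (5 - (-5)) / (0 - (-2)) = 5
g[0,2] = (5 - 5) / (2 - 0) = 0
g[-2,0,2] = (0 - 5) / (2 - (-2)) = -5/4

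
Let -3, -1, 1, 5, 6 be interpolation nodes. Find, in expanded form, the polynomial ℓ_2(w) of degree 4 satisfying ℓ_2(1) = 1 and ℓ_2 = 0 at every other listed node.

ℓ_2(w) = (1/160)w^4 - (7/160)w^3 - (11/160)w^2 + (87/160)w + 9/16

ℓ_2(w) = (w + 3)(w + 1)(w - 5)(w - 6) / [(4)·(2)·(-4)·(-5)]
       = (w^4 - 7w^3 - 11w^2 + 87w + 90) / (160)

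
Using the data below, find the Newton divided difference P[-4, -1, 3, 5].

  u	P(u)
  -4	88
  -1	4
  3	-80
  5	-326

-2

P[-4,-1] = (4 - 88) / (-1 - (-4)) = -28
P[-1,3] = (-80 - 4) / (3 - (-1)) = -21
P[3,5] = (-326 - (-80)) / (5 - 3) = -123
P[-4,-1,3] = (-21 - (-28)) / (3 - (-4)) = 1
P[-1,3,5] = (-123 - (-21)) / (5 - (-1)) = -17
P[-4,-1,3,5] = (-17 - 1) / (5 - (-4)) = -2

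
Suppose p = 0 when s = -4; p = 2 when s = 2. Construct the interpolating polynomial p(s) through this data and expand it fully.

L_0(s) = (s - 2) / [-6] = -(1/6)s + 1/3
L_1(s) = (s + 4) / [6] = (1/6)s + 2/3
p(s) = 0·L_0 + 2·L_1
  0·L_0(s) = 0
  2·L_1(s) = (1/3)s + 4/3
Adding term by term: (1/3)s + 4/3

p(s) = (1/3)s + 4/3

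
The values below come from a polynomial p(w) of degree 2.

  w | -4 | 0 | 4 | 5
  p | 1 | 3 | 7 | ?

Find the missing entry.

The 3 known values determine p uniquely (degree ≤ 2).
Evaluate each Lagrange basis at w = 5:
L_0(5) = (5)·(1)/[(-4)·(-8)] = 5/32
L_1(5) = (9)·(1)/[(4)·(-4)] = -9/16
L_2(5) = (9)·(5)/[(8)·(4)] = 45/32
Sum: 1·(5/32) + 3·(-9/16) + 7·(45/32) = 133/16

133/16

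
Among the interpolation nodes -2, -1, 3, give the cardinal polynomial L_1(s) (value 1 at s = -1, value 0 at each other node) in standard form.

L_1(s) = -(1/4)s^2 + (1/4)s + 3/2

L_1(s) = (s + 2)(s - 3) / [(1)·(-4)]
       = (s^2 - s - 6) / (-4)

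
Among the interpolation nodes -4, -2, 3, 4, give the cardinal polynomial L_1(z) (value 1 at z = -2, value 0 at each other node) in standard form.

L_1(z) = (1/60)z^3 - (1/20)z^2 - (4/15)z + 4/5

L_1(z) = (z + 4)(z - 3)(z - 4) / [(2)·(-5)·(-6)]
       = (z^3 - 3z^2 - 16z + 48) / (60)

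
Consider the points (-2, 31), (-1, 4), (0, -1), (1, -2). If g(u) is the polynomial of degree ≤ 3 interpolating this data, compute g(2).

L_0(2) = (3)·(2)·(1)/[(-1)·(-2)·(-3)] = -1
L_1(2) = (4)·(2)·(1)/[(1)·(-1)·(-2)] = 4
L_2(2) = (4)·(3)·(1)/[(2)·(1)·(-1)] = -6
L_3(2) = (4)·(3)·(2)/[(3)·(2)·(1)] = 4
Sum: 31·(-1) + 4·(4) + (-1)·(-6) + (-2)·(4) = -17

-17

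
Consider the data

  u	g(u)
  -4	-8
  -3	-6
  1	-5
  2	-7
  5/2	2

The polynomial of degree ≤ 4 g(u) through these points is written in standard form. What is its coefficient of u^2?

L_0(u) = (u + 3)(u - 1)(u - 2)(u - 5/2) / [195] = (1/195)u^4 - (1/78)u^3 - (7/195)u^2 + (47/390)u - 1/13
L_1(u) = (u + 4)(u - 1)(u - 2)(u - 5/2) / [-110] = -(1/110)u^4 + (3/220)u^3 + (5/44)u^2 - (3/10)u + 2/11
L_2(u) = (u + 4)(u + 3)(u - 2)(u - 5/2) / [30] = (1/30)u^4 + (1/12)u^3 - (29/60)u^2 - (19/30)u + 2
L_3(u) = (u + 4)(u + 3)(u - 1)(u - 5/2) / [-15] = -(1/15)u^4 - (7/30)u^3 + (2/3)u^2 + (49/30)u - 2
L_4(u) = (u + 4)(u + 3)(u - 1)(u - 2) / [429/16] = (16/429)u^4 + (64/429)u^3 - (112/429)u^2 - (32/39)u + 128/143
g(u) = (-8)·L_0 + (-6)·L_1 + (-5)·L_2 + (-7)·L_3 + 2·L_4
Only the coefficient of u^2 is needed; take it from each L_i and combine:
(-8)·(-7/195) + (-6)·(5/44) + (-5)·(-29/60) + (-7)·(2/3) + 2·(-112/429) = -9057/2860

-9057/2860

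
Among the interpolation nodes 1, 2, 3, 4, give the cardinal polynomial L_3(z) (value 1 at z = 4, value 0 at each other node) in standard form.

L_3(z) = (1/6)z^3 - z^2 + (11/6)z - 1

L_3(z) = (z - 1)(z - 2)(z - 3) / [(3)·(2)·(1)]
       = (z^3 - 6z^2 + 11z - 6) / (6)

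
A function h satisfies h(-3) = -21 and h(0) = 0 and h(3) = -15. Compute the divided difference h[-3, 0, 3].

h[-3,0] = (0 - (-21)) / (0 - (-3)) = 7
h[0,3] = (-15 - 0) / (3 - 0) = -5
h[-3,0,3] = (-5 - 7) / (3 - (-3)) = -2

-2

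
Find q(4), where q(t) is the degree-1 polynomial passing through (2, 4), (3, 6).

Evaluate each Lagrange basis at t = 4:
L_0(4) = (1)/[(-1)] = -1
L_1(4) = (2)/[(1)] = 2
Sum: 4·(-1) + 6·(2) = 8

8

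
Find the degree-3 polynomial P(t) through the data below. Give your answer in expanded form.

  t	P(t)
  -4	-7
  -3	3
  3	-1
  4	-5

Build the Lagrange basis polynomials:
L_0(t) = (t + 3)(t - 3)(t - 4) / [-56] = -(1/56)t^3 + (1/14)t^2 + (9/56)t - 9/14
L_1(t) = (t + 4)(t - 3)(t - 4) / [42] = (1/42)t^3 - (1/14)t^2 - (8/21)t + 8/7
L_2(t) = (t + 4)(t + 3)(t - 4) / [-42] = -(1/42)t^3 - (1/14)t^2 + (8/21)t + 8/7
L_3(t) = (t + 4)(t + 3)(t - 3) / [56] = (1/56)t^3 + (1/14)t^2 - (9/56)t - 9/14
P(t) = (-7)·L_0 + 3·L_1 + (-1)·L_2 + (-5)·L_3
  (-7)·L_0(t) = (1/8)t^3 - (1/2)t^2 - (9/8)t + 9/2
  3·L_1(t) = (1/14)t^3 - (3/14)t^2 - (8/7)t + 24/7
  (-1)·L_2(t) = (1/42)t^3 + (1/14)t^2 - (8/21)t - 8/7
  (-5)·L_3(t) = -(5/56)t^3 - (5/14)t^2 + (45/56)t + 45/14
Adding term by term: (11/84)t^3 - t^2 - (155/84)t + 10

P(t) = (11/84)t^3 - t^2 - (155/84)t + 10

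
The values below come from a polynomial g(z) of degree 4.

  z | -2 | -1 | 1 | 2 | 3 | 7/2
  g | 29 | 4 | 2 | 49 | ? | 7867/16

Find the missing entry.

The 5 known values determine g uniquely (degree ≤ 4).
L_0(3) = (4)·(2)·(1)·(-1/2)/[(-1)·(-3)·(-4)·(-11/2)] = -2/33
L_1(3) = (5)·(2)·(1)·(-1/2)/[(1)·(-2)·(-3)·(-9/2)] = 5/27
L_2(3) = (5)·(4)·(1)·(-1/2)/[(3)·(2)·(-1)·(-5/2)] = -2/3
L_3(3) = (5)·(4)·(2)·(-1/2)/[(4)·(3)·(1)·(-3/2)] = 10/9
L_4(3) = (5)·(4)·(2)·(1)/[(11/2)·(9/2)·(5/2)·(3/2)] = 128/297
Sum: 29·(-2/33) + 4·(5/27) + 2·(-2/3) + 49·(10/9) + 7867/16·(128/297) = 264

264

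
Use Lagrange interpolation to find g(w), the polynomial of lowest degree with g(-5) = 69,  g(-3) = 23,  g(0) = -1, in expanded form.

g(w) = 3w^2 + w - 1

L_0(w) = (w + 3)w / [10] = (1/10)w^2 + (3/10)w
L_1(w) = (w + 5)w / [-6] = -(1/6)w^2 - (5/6)w
L_2(w) = (w + 5)(w + 3) / [15] = (1/15)w^2 + (8/15)w + 1
g(w) = 69·L_0 + 23·L_1 + (-1)·L_2
  69·L_0(w) = (69/10)w^2 + (207/10)w
  23·L_1(w) = -(23/6)w^2 - (115/6)w
  (-1)·L_2(w) = -(1/15)w^2 - (8/15)w - 1
Adding term by term: 3w^2 + w - 1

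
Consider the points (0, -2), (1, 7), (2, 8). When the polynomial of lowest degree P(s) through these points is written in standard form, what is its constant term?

-2

L_0(s) = (s - 1)(s - 2) / [2] = (1/2)s^2 - (3/2)s + 1
L_1(s) = s(s - 2) / [-1] = -s^2 + 2s
L_2(s) = s(s - 1) / [2] = (1/2)s^2 - (1/2)s
P(s) = (-2)·L_0 + 7·L_1 + 8·L_2
Only the constant term is needed; take it from each L_i and combine:
(-2)·(1) + 7·(0) + 8·(0) = -2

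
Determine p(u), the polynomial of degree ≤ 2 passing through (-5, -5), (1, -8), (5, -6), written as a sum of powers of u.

p(u) = (1/10)u^2 - (1/10)u - 8

L_0(u) = (u - 1)(u - 5) / [60] = (1/60)u^2 - (1/10)u + 1/12
L_1(u) = (u + 5)(u - 5) / [-24] = -(1/24)u^2 + 25/24
L_2(u) = (u + 5)(u - 1) / [40] = (1/40)u^2 + (1/10)u - 1/8
p(u) = (-5)·L_0 + (-8)·L_1 + (-6)·L_2
  (-5)·L_0(u) = -(1/12)u^2 + (1/2)u - 5/12
  (-8)·L_1(u) = (1/3)u^2 - 25/3
  (-6)·L_2(u) = -(3/20)u^2 - (3/5)u + 3/4
Adding term by term: (1/10)u^2 - (1/10)u - 8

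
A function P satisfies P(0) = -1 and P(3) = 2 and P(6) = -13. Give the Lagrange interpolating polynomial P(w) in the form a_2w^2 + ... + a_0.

P(w) = -w^2 + 4w - 1

L_0(w) = (w - 3)(w - 6) / [18] = (1/18)w^2 - (1/2)w + 1
L_1(w) = w(w - 6) / [-9] = -(1/9)w^2 + (2/3)w
L_2(w) = w(w - 3) / [18] = (1/18)w^2 - (1/6)w
P(w) = (-1)·L_0 + 2·L_1 + (-13)·L_2
  (-1)·L_0(w) = -(1/18)w^2 + (1/2)w - 1
  2·L_1(w) = -(2/9)w^2 + (4/3)w
  (-13)·L_2(w) = -(13/18)w^2 + (13/6)w
Adding term by term: -w^2 + 4w - 1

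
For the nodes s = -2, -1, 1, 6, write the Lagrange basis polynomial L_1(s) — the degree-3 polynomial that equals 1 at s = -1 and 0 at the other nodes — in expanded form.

L_1(s) = (1/14)s^3 - (5/14)s^2 - (4/7)s + 6/7

L_1(s) = (s + 2)(s - 1)(s - 6) / [(1)·(-2)·(-7)]
       = (s^3 - 5s^2 - 8s + 12) / (14)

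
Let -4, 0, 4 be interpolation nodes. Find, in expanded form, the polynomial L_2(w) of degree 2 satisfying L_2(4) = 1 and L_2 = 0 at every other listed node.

L_2(w) = (w + 4)w / [(8)·(4)]
       = (w^2 + 4w) / (32)

L_2(w) = (1/32)w^2 + (1/8)w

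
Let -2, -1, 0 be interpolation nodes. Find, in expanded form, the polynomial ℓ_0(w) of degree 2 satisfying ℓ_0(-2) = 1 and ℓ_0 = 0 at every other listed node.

ℓ_0(w) = (1/2)w^2 + (1/2)w

ℓ_0(w) = (w + 1)w / [(-1)·(-2)]
       = (w^2 + w) / (2)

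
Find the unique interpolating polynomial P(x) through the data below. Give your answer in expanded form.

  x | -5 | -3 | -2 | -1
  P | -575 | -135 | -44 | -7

Newton's divided differences:
P[-5,-3] = (-135 - (-575)) / (-3 - (-5)) = 220
P[-3,-2] = (-44 - (-135)) / (-2 - (-3)) = 91
P[-2,-1] = (-7 - (-44)) / (-1 - (-2)) = 37
P[-5,-3,-2] = (91 - 220) / (-2 - (-5)) = -43
P[-3,-2,-1] = (37 - 91) / (-1 - (-3)) = -27
P[-5,-3,-2,-1] = (-27 - (-43)) / (-1 - (-5)) = 4
P(x) = -575 + 220·(x + 5) + (-43)·(x + 5)(x + 3) + 4·(x + 5)(x + 3)(x + 2)
Expanding: P(x) = 4x^3 - 3x^2

P(x) = 4x^3 - 3x^2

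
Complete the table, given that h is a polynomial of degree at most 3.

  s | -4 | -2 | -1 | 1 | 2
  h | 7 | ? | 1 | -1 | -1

41/15

The 4 known values determine h uniquely (degree ≤ 3).
Evaluate each Lagrange basis at s = -2:
L_0(-2) = (-1)·(-3)·(-4)/[(-3)·(-5)·(-6)] = 2/15
L_1(-2) = (2)·(-3)·(-4)/[(3)·(-2)·(-3)] = 4/3
L_2(-2) = (2)·(-1)·(-4)/[(5)·(2)·(-1)] = -4/5
L_3(-2) = (2)·(-1)·(-3)/[(6)·(3)·(1)] = 1/3
Sum: 7·(2/15) + 1·(4/3) + (-1)·(-4/5) + (-1)·(1/3) = 41/15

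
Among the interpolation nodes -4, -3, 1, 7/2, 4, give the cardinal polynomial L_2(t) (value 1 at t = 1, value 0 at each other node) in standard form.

L_2(t) = (t + 4)(t + 3)(t - 7/2)(t - 4) / [(5)·(4)·(-5/2)·(-3)]
       = (t^4 - (1/2)t^3 - (53/2)t^2 + 8t + 168) / (150)

L_2(t) = (1/150)t^4 - (1/300)t^3 - (53/300)t^2 + (4/75)t + 28/25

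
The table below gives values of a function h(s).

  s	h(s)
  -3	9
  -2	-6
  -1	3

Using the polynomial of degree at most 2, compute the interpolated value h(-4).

Evaluate each Lagrange basis at s = -4:
L_0(-4) = (-2)·(-3)/[(-1)·(-2)] = 3
L_1(-4) = (-1)·(-3)/[(1)·(-1)] = -3
L_2(-4) = (-1)·(-2)/[(2)·(1)] = 1
Sum: 9·(3) + (-6)·(-3) + 3·(1) = 48

48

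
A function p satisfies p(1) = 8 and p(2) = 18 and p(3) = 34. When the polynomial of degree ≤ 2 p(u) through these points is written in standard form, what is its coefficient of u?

Build the Lagrange basis polynomials:
L_0(u) = (u - 2)(u - 3) / [2] = (1/2)u^2 - (5/2)u + 3
L_1(u) = (u - 1)(u - 3) / [-1] = -u^2 + 4u - 3
L_2(u) = (u - 1)(u - 2) / [2] = (1/2)u^2 - (3/2)u + 1
p(u) = 8·L_0 + 18·L_1 + 34·L_2
Only the coefficient of u is needed; take it from each L_i and combine:
8·(-5/2) + 18·(4) + 34·(-3/2) = 1

1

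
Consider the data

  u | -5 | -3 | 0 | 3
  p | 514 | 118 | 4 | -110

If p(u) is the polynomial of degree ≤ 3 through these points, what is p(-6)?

880

Using Newton's divided-difference form:
p[-5,-3] = (118 - 514) / (-3 - (-5)) = -198
p[-3,0] = (4 - 118) / (0 - (-3)) = -38
p[0,3] = (-110 - 4) / (3 - 0) = -38
p[-5,-3,0] = (-38 - (-198)) / (0 - (-5)) = 32
p[-3,0,3] = (-38 - (-38)) / (3 - (-3)) = 0
p[-5,-3,0,3] = (0 - 32) / (3 - (-5)) = -4
p(-6) = 514 + (-198)·(-1) + 32·(-1)·(-3) + (-4)·(-1)·(-3)·(-6) = 880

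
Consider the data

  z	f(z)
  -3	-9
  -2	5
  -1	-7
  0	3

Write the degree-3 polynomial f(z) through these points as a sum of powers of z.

L_0(z) = (z + 2)(z + 1)z / [-6] = -(1/6)z^3 - (1/2)z^2 - (1/3)z
L_1(z) = (z + 3)(z + 1)z / [2] = (1/2)z^3 + 2z^2 + (3/2)z
L_2(z) = (z + 3)(z + 2)z / [-2] = -(1/2)z^3 - (5/2)z^2 - 3z
L_3(z) = (z + 3)(z + 2)(z + 1) / [6] = (1/6)z^3 + z^2 + (11/6)z + 1
f(z) = (-9)·L_0 + 5·L_1 + (-7)·L_2 + 3·L_3
  (-9)·L_0(z) = (3/2)z^3 + (9/2)z^2 + 3z
  5·L_1(z) = (5/2)z^3 + 10z^2 + (15/2)z
  (-7)·L_2(z) = (7/2)z^3 + (35/2)z^2 + 21z
  3·L_3(z) = (1/2)z^3 + 3z^2 + (11/2)z + 3
Adding term by term: 8z^3 + 35z^2 + 37z + 3

f(z) = 8z^3 + 35z^2 + 37z + 3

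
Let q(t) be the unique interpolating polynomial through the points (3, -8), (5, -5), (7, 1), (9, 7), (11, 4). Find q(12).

L_0(12) = (7)·(5)·(3)·(1)/[(-2)·(-4)·(-6)·(-8)] = 35/128
L_1(12) = (9)·(5)·(3)·(1)/[(2)·(-2)·(-4)·(-6)] = -45/32
L_2(12) = (9)·(7)·(3)·(1)/[(4)·(2)·(-2)·(-4)] = 189/64
L_3(12) = (9)·(7)·(5)·(1)/[(6)·(4)·(2)·(-2)] = -105/32
L_4(12) = (9)·(7)·(5)·(3)/[(8)·(6)·(4)·(2)] = 315/128
Sum: (-8)·(35/128) + (-5)·(-45/32) + 1·(189/64) + 7·(-105/32) + 4·(315/128) = -341/64

-341/64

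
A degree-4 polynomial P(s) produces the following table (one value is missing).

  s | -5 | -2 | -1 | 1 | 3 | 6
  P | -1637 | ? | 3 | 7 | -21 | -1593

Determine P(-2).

-41

The 5 known values determine P uniquely (degree ≤ 4).
Evaluate each Lagrange basis at s = -2:
L_0(-2) = (-1)·(-3)·(-5)·(-8)/[(-4)·(-6)·(-8)·(-11)] = 5/88
L_1(-2) = (3)·(-3)·(-5)·(-8)/[(4)·(-2)·(-4)·(-7)] = 45/28
L_2(-2) = (3)·(-1)·(-5)·(-8)/[(6)·(2)·(-2)·(-5)] = -1
L_3(-2) = (3)·(-1)·(-3)·(-8)/[(8)·(4)·(2)·(-3)] = 3/8
L_4(-2) = (3)·(-1)·(-3)·(-5)/[(11)·(7)·(5)·(3)] = -3/77
Sum: (-1637)·(5/88) + 3·(45/28) + 7·(-1) + (-21)·(3/8) + (-1593)·(-3/77) = -41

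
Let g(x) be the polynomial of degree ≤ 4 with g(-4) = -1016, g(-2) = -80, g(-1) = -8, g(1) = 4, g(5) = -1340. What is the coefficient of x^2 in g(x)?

Build the Lagrange basis polynomials:
L_0(x) = (x + 2)(x + 1)(x - 1)(x - 5) / [270] = (1/270)x^4 - (1/90)x^3 - (11/270)x^2 + (1/90)x + 1/27
L_1(x) = (x + 4)(x + 1)(x - 1)(x - 5) / [-42] = -(1/42)x^4 + (1/42)x^3 + (1/2)x^2 - (1/42)x - 10/21
L_2(x) = (x + 4)(x + 2)(x - 1)(x - 5) / [36] = (1/36)x^4 - (23/36)x^2 - (1/2)x + 10/9
L_3(x) = (x + 4)(x + 2)(x + 1)(x - 5) / [-120] = -(1/120)x^4 - (1/60)x^3 + (7/40)x^2 + (31/60)x + 1/3
L_4(x) = (x + 4)(x + 2)(x + 1)(x - 1) / [1512] = (1/1512)x^4 + (1/252)x^3 + (1/216)x^2 - (1/252)x - 1/189
g(x) = (-1016)·L_0 + (-80)·L_1 + (-8)·L_2 + 4·L_3 + (-1340)·L_4
Only the coefficient of x^2 is needed; take it from each L_i and combine:
(-1016)·(-11/270) + (-80)·(1/2) + (-8)·(-23/36) + 4·(7/40) + (-1340)·(1/216) = 1

1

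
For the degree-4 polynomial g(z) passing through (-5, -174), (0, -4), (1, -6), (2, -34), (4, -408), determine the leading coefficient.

The leading coefficient equals the top divided difference g[-5,0,1,2,4].
g[-5,0] = (-4 - (-174)) / (0 - (-5)) = 34
g[0,1] = (-6 - (-4)) / (1 - 0) = -2
g[1,2] = (-34 - (-6)) / (2 - 1) = -28
g[2,4] = (-408 - (-34)) / (4 - 2) = -187
g[-5,0,1] = (-2 - 34) / (1 - (-5)) = -6
g[0,1,2] = (-28 - (-2)) / (2 - 0) = -13
g[1,2,4] = (-187 - (-28)) / (4 - 1) = -53
g[-5,0,1,2] = (-13 - (-6)) / (2 - (-5)) = -1
g[0,1,2,4] = (-53 - (-13)) / (4 - 0) = -10
g[-5,0,1,2,4] = (-10 - (-1)) / (4 - (-5)) = -1

-1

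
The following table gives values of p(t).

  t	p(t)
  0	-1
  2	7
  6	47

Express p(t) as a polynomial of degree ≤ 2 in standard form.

Newton's divided differences:
p[0,2] = (7 - (-1)) / (2 - 0) = 4
p[2,6] = (47 - 7) / (6 - 2) = 10
p[0,2,6] = (10 - 4) / (6 - 0) = 1
p(t) = -1 + 4·t + 1·t(t - 2)
Expanding: p(t) = t^2 + 2t - 1

p(t) = t^2 + 2t - 1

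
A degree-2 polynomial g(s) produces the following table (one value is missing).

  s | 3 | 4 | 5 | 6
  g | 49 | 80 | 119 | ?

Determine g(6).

The 3 known values determine g uniquely (degree ≤ 2).
Evaluate each Lagrange basis at s = 6:
L_0(6) = (2)·(1)/[(-1)·(-2)] = 1
L_1(6) = (3)·(1)/[(1)·(-1)] = -3
L_2(6) = (3)·(2)/[(2)·(1)] = 3
Sum: 49·(1) + 80·(-3) + 119·(3) = 166

166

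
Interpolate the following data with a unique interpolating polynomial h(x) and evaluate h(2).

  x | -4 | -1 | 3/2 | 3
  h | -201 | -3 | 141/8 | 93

Using Newton's divided-difference form:
h[-4,-1] = (-3 - (-201)) / (-1 - (-4)) = 66
h[-1,3/2] = (141/8 - (-3)) / (3/2 - (-1)) = 33/4
h[3/2,3] = (93 - 141/8) / (3 - 3/2) = 201/4
h[-4,-1,3/2] = (33/4 - 66) / (3/2 - (-4)) = -21/2
h[-1,3/2,3] = (201/4 - 33/4) / (3 - (-1)) = 21/2
h[-4,-1,3/2,3] = (21/2 - (-21/2)) / (3 - (-4)) = 3
h(2) = -201 + 66·(6) + (-21/2)·(6)·(3) + 3·(6)·(3)·(1/2) = 33

33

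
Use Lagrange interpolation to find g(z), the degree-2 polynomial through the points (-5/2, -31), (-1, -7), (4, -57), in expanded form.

Build the Lagrange basis polynomials:
L_0(z) = (z + 1)(z - 4) / [39/4] = (4/39)z^2 - (4/13)z - 16/39
L_1(z) = (z + 5/2)(z - 4) / [-15/2] = -(2/15)z^2 + (1/5)z + 4/3
L_2(z) = (z + 5/2)(z + 1) / [65/2] = (2/65)z^2 + (7/65)z + 1/13
g(z) = (-31)·L_0 + (-7)·L_1 + (-57)·L_2
  (-31)·L_0(z) = -(124/39)z^2 + (124/13)z + 496/39
  (-7)·L_1(z) = (14/15)z^2 - (7/5)z - 28/3
  (-57)·L_2(z) = -(114/65)z^2 - (399/65)z - 57/13
Adding term by term: -4z^2 + 2z - 1

g(z) = -4z^2 + 2z - 1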